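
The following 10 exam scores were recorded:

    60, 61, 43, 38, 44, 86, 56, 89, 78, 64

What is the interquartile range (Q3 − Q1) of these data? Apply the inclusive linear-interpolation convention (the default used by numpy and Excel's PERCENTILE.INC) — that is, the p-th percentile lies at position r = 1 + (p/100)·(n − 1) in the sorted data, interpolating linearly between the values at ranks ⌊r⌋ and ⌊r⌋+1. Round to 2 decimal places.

27.50

Sorted: 38, 43, 44, 56, 60, 61, 64, 78, 86, 89.
n = 10.
P25: r = 3.25; ranks 3–4 are 44, 56; interpolating gives 47.
P75: r = 7.75; ranks 7–8 are 64, 78; interpolating gives 74.5.
Difference: 74.5 − 47 = 27.5.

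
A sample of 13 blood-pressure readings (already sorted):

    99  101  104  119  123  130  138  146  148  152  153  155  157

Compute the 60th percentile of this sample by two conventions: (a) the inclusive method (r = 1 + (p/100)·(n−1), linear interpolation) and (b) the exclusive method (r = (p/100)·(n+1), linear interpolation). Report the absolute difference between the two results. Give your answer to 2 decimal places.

0.40

n = 13.
(a) r = 8.2; between ranks 8 (146) and 9 (148): 146.4.
(b) r = 8.4; between ranks 8 (146) and 9 (148): 146.8.
|146.4 − 146.8| = 0.4.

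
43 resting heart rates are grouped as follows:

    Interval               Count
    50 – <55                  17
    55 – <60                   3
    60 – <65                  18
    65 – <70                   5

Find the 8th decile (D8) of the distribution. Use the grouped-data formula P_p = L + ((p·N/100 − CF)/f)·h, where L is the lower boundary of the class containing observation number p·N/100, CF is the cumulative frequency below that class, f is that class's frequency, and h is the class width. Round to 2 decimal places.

N = 43; target position k = 80/100 · 43 = 34.4.
Cumulative frequencies: 17, 20, 38, 43.
Observation 34.4 falls in the class 60 – <65.
L = 60, CF = 20, f = 18, h = 5.
P80 = 60 + ((34.4 − 20)/18)·5 = 60 + 4 = 64.

64.00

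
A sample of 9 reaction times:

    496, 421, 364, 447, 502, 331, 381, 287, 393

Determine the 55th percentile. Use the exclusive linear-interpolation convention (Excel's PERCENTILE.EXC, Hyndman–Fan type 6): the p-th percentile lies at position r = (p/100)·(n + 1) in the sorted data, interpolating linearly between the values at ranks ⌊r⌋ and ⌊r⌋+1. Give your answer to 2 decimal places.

407.00

Sorted: 287, 331, 364, 381, 393, 421, 447, 496, 502.
n = 9.
r = (55/100)·(9 + 1) = 5.5.
Rank 5 is 393 and rank 6 is 421.
Interpolate: 393 + 0.5·(421 − 393) = 393 + 0.5·28 = 407.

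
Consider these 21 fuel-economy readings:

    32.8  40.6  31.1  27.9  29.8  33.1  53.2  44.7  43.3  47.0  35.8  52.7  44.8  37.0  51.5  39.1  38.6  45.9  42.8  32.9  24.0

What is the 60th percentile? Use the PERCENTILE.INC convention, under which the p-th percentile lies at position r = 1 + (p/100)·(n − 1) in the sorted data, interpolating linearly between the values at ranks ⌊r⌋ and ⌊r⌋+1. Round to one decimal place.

42.8

Sorted: 24.0, 27.9, 29.8, 31.1, 32.8, 32.9, 33.1, 35.8, 37.0, 38.6, 39.1, 40.6, 42.8, 43.3, 44.7, 44.8, 45.9, 47.0, 51.5, 52.7, 53.2.
n = 21.
r = 1 + (60/100)·(21 − 1) = 1 + 12 = 13.
r is an integer, so P60 is the value at rank 13: 42.8.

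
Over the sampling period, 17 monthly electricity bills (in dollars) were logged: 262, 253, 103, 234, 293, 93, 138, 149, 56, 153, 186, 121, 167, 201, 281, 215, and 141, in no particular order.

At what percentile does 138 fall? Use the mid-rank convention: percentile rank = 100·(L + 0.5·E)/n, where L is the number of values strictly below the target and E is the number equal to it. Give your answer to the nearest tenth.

Sorted: 56, 93, 103, 121, 138, 141, 149, 153, 167, 186, 201, 215, 234, 253, 262, 281, 293.
Count below 138: L = 4; count equal: E = 1; n = 17.
Percentile rank = 100·(4 + 0.5·1)/17 = 100·4.5/17 = 26.47.

26.5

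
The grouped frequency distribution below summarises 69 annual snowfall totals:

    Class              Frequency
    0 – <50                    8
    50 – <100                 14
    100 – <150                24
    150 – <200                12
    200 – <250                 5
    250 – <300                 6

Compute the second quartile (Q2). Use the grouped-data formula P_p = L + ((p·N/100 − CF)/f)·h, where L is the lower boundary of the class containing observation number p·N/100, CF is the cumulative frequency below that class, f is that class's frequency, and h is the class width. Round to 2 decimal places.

126.04

N = 69; target position k = 50/100 · 69 = 34.5.
Cumulative frequencies: 8, 22, 46, 58, 63, 69.
Observation 34.5 falls in the class 100 – <150.
L = 100, CF = 22, f = 24, h = 50.
P50 = 100 + ((34.5 − 22)/24)·50 = 100 + 26.0417 = 126.042.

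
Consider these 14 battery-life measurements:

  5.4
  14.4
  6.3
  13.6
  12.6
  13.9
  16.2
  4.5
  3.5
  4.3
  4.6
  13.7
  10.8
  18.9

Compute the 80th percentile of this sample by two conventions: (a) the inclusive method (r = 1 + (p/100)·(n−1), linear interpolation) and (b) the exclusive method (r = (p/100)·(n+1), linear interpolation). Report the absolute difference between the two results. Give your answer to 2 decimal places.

Sorted: 3.5, 4.3, 4.5, 4.6, 5.4, 6.3, 10.8, 12.6, 13.6, 13.7, 13.9, 14.4, 16.2, 18.9.
n = 14.
(a) r = 11.4; between ranks 11 (13.9) and 12 (14.4): 14.1.
(b) r = 12 → value at rank 12 = 14.4.
|14.1 − 14.4| = 0.3.

0.30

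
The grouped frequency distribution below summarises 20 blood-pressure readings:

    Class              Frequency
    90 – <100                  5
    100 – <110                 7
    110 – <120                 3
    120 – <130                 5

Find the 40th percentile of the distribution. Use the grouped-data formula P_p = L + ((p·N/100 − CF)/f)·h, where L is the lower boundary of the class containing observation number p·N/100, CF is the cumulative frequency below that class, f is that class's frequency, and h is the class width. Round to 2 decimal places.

104.29

N = 20; target position k = 40/100 · 20 = 8.
Cumulative frequencies: 5, 12, 15, 20.
Observation 8 falls in the class 100 – <110.
L = 100, CF = 5, f = 7, h = 10.
P40 = 100 + ((8 − 5)/7)·10 = 100 + 4.28571 = 104.286.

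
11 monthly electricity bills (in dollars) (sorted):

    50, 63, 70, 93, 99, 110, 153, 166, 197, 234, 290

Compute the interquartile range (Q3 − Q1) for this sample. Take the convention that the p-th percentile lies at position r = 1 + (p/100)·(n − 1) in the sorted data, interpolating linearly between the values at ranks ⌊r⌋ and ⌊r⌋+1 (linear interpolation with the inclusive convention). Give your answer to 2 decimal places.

100.00

n = 11.
P25: r = 3.5; ranks 3–4 are 70, 93; interpolating gives 81.5.
P75: r = 8.5; ranks 8–9 are 166, 197; interpolating gives 181.5.
Difference: 181.5 − 81.5 = 100.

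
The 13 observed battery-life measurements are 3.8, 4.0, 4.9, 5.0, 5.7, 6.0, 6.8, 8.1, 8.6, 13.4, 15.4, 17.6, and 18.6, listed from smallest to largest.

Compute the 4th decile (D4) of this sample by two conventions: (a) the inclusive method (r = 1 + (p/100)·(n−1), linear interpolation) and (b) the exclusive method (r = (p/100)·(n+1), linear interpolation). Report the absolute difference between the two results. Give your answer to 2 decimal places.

0.06

n = 13.
(a) r = 5.8; between ranks 5 (5.7) and 6 (6.0): 5.94.
(b) r = 5.6; between ranks 5 (5.7) and 6 (6.0): 5.88.
|5.94 − 5.88| = 0.06.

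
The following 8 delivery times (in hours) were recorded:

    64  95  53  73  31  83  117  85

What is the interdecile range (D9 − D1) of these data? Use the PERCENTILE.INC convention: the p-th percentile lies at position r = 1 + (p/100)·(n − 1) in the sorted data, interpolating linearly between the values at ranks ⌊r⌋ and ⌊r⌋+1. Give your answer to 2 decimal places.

55.20

Sorted: 31, 53, 64, 73, 83, 85, 95, 117.
n = 8.
P10: r = 1.7; ranks 1–2 are 31, 53; interpolating gives 46.4.
P90: r = 7.3; ranks 7–8 are 95, 117; interpolating gives 101.6.
Difference: 101.6 − 46.4 = 55.2.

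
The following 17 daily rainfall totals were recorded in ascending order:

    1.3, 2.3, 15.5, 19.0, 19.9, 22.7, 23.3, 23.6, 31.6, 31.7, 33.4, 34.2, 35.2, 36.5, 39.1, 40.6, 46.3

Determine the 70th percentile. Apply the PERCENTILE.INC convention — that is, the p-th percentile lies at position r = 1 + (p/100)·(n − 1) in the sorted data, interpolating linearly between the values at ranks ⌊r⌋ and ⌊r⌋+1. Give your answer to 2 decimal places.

n = 17.
r = 1 + (70/100)·(17 − 1) = 1 + 11.2 = 12.2.
Rank 12 is 34.2 and rank 13 is 35.2.
Interpolate: 34.2 + 0.2·(35.2 − 34.2) = 34.2 + 0.2·1 = 34.4.

34.40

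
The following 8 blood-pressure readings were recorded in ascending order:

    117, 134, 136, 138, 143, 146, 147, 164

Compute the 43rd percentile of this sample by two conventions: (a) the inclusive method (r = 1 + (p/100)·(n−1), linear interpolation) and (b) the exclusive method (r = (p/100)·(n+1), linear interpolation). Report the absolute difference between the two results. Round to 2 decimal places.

0.31

n = 8.
(a) r = 4.01; between ranks 4 (138) and 5 (143): 138.05.
(b) r = 3.87; between ranks 3 (136) and 4 (138): 137.74.
|138.05 − 137.74| = 0.31.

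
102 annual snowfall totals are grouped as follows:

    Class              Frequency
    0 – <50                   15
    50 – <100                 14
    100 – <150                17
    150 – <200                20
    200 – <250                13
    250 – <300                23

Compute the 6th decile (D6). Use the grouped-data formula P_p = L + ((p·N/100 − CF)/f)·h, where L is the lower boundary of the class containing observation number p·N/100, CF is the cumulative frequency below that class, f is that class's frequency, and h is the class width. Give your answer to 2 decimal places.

188.00

N = 102; target position k = 60/100 · 102 = 61.2.
Cumulative frequencies: 15, 29, 46, 66, 79, 102.
Observation 61.2 falls in the class 150 – <200.
L = 150, CF = 46, f = 20, h = 50.
P60 = 150 + ((61.2 − 46)/20)·50 = 150 + 38 = 188.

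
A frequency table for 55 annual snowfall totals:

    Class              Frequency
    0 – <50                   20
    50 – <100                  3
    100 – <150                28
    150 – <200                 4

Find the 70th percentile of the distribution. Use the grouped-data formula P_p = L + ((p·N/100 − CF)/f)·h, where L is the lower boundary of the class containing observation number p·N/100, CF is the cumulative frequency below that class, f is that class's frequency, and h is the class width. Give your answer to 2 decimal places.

N = 55; target position k = 70/100 · 55 = 38.5.
Cumulative frequencies: 20, 23, 51, 55.
Observation 38.5 falls in the class 100 – <150.
L = 100, CF = 23, f = 28, h = 50.
P70 = 100 + ((38.5 − 23)/28)·50 = 100 + 27.6786 = 127.679.

127.68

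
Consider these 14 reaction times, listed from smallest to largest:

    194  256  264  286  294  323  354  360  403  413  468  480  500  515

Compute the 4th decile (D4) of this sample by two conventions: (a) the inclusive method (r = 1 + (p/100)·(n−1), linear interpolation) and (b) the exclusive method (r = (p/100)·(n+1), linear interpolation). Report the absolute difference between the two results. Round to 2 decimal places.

n = 14.
(a) r = 6.2; between ranks 6 (323) and 7 (354): 329.2.
(b) r = 6 → value at rank 6 = 323.
|329.2 − 323| = 6.2.

6.20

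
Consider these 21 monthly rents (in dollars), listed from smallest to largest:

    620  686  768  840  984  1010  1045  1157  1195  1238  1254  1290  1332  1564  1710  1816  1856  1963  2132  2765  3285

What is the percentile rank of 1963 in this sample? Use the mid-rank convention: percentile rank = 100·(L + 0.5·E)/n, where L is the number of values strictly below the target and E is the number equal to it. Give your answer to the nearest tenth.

83.3

Count below 1963: L = 17; count equal: E = 1; n = 21.
Percentile rank = 100·(17 + 0.5·1)/21 = 100·17.5/21 = 83.33.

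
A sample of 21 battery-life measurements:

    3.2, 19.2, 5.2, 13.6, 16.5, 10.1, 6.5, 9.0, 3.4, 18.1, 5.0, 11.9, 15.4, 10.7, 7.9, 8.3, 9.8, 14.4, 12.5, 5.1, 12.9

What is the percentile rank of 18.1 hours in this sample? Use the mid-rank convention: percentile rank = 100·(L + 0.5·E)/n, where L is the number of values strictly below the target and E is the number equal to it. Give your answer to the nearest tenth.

92.9

Sorted: 3.2, 3.4, 5.0, 5.1, 5.2, 6.5, 7.9, 8.3, 9.0, 9.8, 10.1, 10.7, 11.9, 12.5, 12.9, 13.6, 14.4, 15.4, 16.5, 18.1, 19.2.
Count below 18.1: L = 19; count equal: E = 1; n = 21.
Percentile rank = 100·(19 + 0.5·1)/21 = 100·19.5/21 = 92.86.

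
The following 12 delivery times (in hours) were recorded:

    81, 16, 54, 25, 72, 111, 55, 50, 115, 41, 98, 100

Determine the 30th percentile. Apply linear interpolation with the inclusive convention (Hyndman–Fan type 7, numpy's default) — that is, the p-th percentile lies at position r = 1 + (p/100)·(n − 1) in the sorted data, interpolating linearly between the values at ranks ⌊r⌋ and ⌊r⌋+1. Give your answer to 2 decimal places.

51.20

Sorted: 16, 25, 41, 50, 54, 55, 72, 81, 98, 100, 111, 115.
n = 12.
r = 1 + (30/100)·(12 − 1) = 1 + 3.3 = 4.3.
Rank 4 is 50 and rank 5 is 54.
Interpolate: 50 + 0.3·(54 − 50) = 50 + 0.3·4 = 51.2.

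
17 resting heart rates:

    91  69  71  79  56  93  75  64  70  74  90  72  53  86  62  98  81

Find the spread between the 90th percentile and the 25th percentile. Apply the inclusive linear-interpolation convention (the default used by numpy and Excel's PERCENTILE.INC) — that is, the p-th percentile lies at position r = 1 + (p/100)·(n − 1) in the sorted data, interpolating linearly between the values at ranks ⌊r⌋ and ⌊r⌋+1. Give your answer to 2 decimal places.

22.80

Sorted: 53, 56, 62, 64, 69, 70, 71, 72, 74, 75, 79, 81, 86, 90, 91, 93, 98.
n = 17.
P25: r = 5 (integer) → 69.
P90: r = 15.4; ranks 15–16 are 91, 93; interpolating gives 91.8.
Difference: 91.8 − 69 = 22.8.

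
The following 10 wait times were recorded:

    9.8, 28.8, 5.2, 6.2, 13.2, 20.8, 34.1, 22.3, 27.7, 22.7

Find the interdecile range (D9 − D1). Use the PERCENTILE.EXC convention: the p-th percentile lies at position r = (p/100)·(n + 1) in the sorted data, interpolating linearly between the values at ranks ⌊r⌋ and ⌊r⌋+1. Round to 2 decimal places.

28.27

Sorted: 5.2, 6.2, 9.8, 13.2, 20.8, 22.3, 22.7, 27.7, 28.8, 34.1.
n = 10.
P10: r = 1.1; ranks 1–2 are 5.2, 6.2; interpolating gives 5.3.
P90: r = 9.9; ranks 9–10 are 28.8, 34.1; interpolating gives 33.57.
Difference: 33.57 − 5.3 = 28.27.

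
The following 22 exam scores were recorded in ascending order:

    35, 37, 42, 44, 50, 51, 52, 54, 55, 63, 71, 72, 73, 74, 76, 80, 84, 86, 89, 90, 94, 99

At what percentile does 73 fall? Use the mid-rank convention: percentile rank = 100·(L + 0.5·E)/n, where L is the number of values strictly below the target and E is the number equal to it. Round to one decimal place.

Count below 73: L = 12; count equal: E = 1; n = 22.
Percentile rank = 100·(12 + 0.5·1)/22 = 100·12.5/22 = 56.82.

56.8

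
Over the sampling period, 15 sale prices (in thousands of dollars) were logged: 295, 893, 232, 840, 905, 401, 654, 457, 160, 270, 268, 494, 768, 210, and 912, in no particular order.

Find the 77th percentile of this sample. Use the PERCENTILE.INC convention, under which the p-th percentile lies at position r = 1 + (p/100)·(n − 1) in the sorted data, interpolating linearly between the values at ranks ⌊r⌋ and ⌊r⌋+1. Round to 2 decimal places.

824.16

Sorted: 160, 210, 232, 268, 270, 295, 401, 457, 494, 654, 768, 840, 893, 905, 912.
n = 15.
r = 1 + (77/100)·(15 − 1) = 1 + 10.78 = 11.78.
Rank 11 is 768 and rank 12 is 840.
Interpolate: 768 + 0.78·(840 − 768) = 768 + 0.78·72 = 824.16.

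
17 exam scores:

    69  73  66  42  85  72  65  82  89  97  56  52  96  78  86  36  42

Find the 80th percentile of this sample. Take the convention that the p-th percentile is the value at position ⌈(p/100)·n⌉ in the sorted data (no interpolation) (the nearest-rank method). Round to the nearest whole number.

Sorted: 36, 42, 42, 52, 56, 65, 66, 69, 72, 73, 78, 82, 85, 86, 89, 96, 97.
n = 17.
Position = ⌈80/100 · 17⌉ = ⌈13.6⌉ = 14.
The value at rank 14 is 86.

86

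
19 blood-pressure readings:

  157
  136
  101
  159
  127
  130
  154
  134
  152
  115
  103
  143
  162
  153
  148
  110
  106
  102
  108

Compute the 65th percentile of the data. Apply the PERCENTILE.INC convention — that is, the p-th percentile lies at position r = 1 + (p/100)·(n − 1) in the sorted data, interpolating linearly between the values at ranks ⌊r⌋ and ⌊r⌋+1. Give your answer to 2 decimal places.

Sorted: 101, 102, 103, 106, 108, 110, 115, 127, 130, 134, 136, 143, 148, 152, 153, 154, 157, 159, 162.
n = 19.
r = 1 + (65/100)·(19 − 1) = 1 + 11.7 = 12.7.
Rank 12 is 143 and rank 13 is 148.
Interpolate: 143 + 0.7·(148 − 143) = 143 + 0.7·5 = 146.5.

146.50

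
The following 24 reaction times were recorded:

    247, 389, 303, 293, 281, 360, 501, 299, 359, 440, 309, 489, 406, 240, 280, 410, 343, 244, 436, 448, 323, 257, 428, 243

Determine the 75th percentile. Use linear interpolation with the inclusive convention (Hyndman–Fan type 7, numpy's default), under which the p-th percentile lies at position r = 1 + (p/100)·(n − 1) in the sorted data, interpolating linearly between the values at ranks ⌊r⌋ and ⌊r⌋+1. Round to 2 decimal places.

414.50

Sorted: 240, 243, 244, 247, 257, 280, 281, 293, 299, 303, 309, 323, 343, 359, 360, 389, 406, 410, 428, 436, 440, 448, 489, 501.
n = 24.
r = 1 + (75/100)·(24 − 1) = 1 + 17.25 = 18.25.
Rank 18 is 410 and rank 19 is 428.
Interpolate: 410 + 0.25·(428 − 410) = 410 + 0.25·18 = 414.5.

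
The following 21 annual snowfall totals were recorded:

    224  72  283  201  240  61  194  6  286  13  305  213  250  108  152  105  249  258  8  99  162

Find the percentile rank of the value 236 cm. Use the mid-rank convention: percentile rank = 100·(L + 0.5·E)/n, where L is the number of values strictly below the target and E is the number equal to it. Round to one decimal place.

66.7

Sorted: 6, 8, 13, 61, 72, 99, 105, 108, 152, 162, 194, 201, 213, 224, 240, 249, 250, 258, 283, 286, 305.
Count below 236: L = 14; count equal: E = 0; n = 21.
Percentile rank = 100·(14 + 0.5·0)/21 = 100·14/21 = 66.67.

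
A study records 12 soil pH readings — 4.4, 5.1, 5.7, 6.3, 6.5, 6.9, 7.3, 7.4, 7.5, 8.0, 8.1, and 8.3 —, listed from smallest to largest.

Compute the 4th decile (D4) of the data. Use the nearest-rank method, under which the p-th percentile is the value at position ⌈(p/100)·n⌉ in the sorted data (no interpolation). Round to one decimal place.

n = 12.
Position = ⌈40/100 · 12⌉ = ⌈4.8⌉ = 5.
The value at rank 5 is 6.5.

6.5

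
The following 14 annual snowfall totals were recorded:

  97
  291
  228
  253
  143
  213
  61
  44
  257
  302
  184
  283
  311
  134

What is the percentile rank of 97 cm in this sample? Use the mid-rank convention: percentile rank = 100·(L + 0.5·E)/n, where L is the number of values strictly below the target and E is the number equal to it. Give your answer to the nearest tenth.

Sorted: 44, 61, 97, 134, 143, 184, 213, 228, 253, 257, 283, 291, 302, 311.
Count below 97: L = 2; count equal: E = 1; n = 14.
Percentile rank = 100·(2 + 0.5·1)/14 = 100·2.5/14 = 17.86.

17.9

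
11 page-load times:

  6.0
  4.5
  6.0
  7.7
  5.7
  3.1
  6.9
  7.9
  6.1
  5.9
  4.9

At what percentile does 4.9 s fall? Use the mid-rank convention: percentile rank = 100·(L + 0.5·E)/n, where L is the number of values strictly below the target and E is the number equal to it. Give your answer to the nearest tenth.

Sorted: 3.1, 4.5, 4.9, 5.7, 5.9, 6.0, 6.0, 6.1, 6.9, 7.7, 7.9.
Count below 4.9: L = 2; count equal: E = 1; n = 11.
Percentile rank = 100·(2 + 0.5·1)/11 = 100·2.5/11 = 22.73.

22.7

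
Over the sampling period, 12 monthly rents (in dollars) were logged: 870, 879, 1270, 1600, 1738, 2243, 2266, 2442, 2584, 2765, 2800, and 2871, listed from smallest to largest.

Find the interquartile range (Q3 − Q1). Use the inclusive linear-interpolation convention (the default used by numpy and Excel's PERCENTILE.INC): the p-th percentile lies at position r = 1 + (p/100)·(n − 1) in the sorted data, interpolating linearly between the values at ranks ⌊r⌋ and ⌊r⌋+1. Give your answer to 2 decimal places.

n = 12.
P25: r = 3.75; ranks 3–4 are 1270, 1600; interpolating gives 1517.5.
P75: r = 9.25; ranks 9–10 are 2584, 2765; interpolating gives 2629.25.
Difference: 2629.25 − 1517.5 = 1111.75.

1111.75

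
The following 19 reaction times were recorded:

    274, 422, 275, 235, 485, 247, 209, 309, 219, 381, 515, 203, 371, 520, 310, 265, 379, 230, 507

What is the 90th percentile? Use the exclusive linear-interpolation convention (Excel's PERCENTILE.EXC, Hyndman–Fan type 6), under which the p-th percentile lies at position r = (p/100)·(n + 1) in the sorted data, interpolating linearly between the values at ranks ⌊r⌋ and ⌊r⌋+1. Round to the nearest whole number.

Sorted: 203, 209, 219, 230, 235, 247, 265, 274, 275, 309, 310, 371, 379, 381, 422, 485, 507, 515, 520.
n = 19.
r = (90/100)·(19 + 1) = 18.
r is an integer, so P90 is the value at rank 18: 515.

515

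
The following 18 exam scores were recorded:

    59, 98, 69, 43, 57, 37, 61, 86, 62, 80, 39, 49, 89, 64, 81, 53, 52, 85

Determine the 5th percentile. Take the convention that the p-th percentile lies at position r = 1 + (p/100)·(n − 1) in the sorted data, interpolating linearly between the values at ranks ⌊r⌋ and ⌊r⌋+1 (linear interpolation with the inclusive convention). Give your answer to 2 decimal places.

38.70

Sorted: 37, 39, 43, 49, 52, 53, 57, 59, 61, 62, 64, 69, 80, 81, 85, 86, 89, 98.
n = 18.
r = 1 + (5/100)·(18 − 1) = 1 + 0.85 = 1.85.
Rank 1 is 37 and rank 2 is 39.
Interpolate: 37 + 0.85·(39 − 37) = 37 + 0.85·2 = 38.7.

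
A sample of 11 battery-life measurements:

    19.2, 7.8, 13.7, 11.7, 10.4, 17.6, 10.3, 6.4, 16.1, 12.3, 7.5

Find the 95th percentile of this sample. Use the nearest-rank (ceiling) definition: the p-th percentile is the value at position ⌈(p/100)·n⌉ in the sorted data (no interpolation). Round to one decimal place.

Sorted: 6.4, 7.5, 7.8, 10.3, 10.4, 11.7, 12.3, 13.7, 16.1, 17.6, 19.2.
n = 11.
Position = ⌈95/100 · 11⌉ = ⌈10.45⌉ = 11.
The value at rank 11 is 19.2.

19.2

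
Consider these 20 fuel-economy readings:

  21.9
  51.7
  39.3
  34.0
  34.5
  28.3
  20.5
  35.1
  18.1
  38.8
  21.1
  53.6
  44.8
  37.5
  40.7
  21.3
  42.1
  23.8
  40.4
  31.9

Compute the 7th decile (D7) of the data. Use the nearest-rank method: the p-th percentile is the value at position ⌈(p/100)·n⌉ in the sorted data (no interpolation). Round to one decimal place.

Sorted: 18.1, 20.5, 21.1, 21.3, 21.9, 23.8, 28.3, 31.9, 34.0, 34.5, 35.1, 37.5, 38.8, 39.3, 40.4, 40.7, 42.1, 44.8, 51.7, 53.6.
n = 20.
Position = ⌈70/100 · 20⌉ = ⌈14⌉ = 14.
The value at rank 14 is 39.3.

39.3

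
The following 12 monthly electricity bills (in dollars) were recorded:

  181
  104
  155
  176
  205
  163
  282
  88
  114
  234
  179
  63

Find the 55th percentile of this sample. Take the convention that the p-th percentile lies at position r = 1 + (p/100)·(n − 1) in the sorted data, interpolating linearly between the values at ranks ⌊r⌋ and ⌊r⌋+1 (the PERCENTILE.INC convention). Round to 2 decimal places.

176.15

Sorted: 63, 88, 104, 114, 155, 163, 176, 179, 181, 205, 234, 282.
n = 12.
r = 1 + (55/100)·(12 − 1) = 1 + 6.05 = 7.05.
Rank 7 is 176 and rank 8 is 179.
Interpolate: 176 + 0.05·(179 − 176) = 176 + 0.05·3 = 176.15.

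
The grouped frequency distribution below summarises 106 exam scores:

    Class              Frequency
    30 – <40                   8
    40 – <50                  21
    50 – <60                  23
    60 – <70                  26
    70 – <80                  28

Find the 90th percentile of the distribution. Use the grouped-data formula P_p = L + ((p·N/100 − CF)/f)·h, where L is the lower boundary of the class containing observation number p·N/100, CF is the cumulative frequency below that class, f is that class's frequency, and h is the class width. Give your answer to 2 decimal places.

N = 106; target position k = 90/100 · 106 = 95.4.
Cumulative frequencies: 8, 29, 52, 78, 106.
Observation 95.4 falls in the class 70 – <80.
L = 70, CF = 78, f = 28, h = 10.
P90 = 70 + ((95.4 − 78)/28)·10 = 70 + 6.21429 = 76.2143.

76.21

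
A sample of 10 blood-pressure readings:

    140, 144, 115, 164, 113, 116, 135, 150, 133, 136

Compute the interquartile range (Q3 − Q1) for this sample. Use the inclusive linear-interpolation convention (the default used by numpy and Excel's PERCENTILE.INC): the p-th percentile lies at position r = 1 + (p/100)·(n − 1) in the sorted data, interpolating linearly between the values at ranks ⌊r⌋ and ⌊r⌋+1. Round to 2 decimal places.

Sorted: 113, 115, 116, 133, 135, 136, 140, 144, 150, 164.
n = 10.
P25: r = 3.25; ranks 3–4 are 116, 133; interpolating gives 120.25.
P75: r = 7.75; ranks 7–8 are 140, 144; interpolating gives 143.
Difference: 143 − 120.25 = 22.75.

22.75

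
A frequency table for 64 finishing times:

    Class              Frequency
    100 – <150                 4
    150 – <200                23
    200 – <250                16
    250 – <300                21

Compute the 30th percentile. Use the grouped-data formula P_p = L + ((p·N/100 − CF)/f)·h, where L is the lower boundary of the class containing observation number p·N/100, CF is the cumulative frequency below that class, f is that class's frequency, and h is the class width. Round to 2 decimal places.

183.04

N = 64; target position k = 30/100 · 64 = 19.2.
Cumulative frequencies: 4, 27, 43, 64.
Observation 19.2 falls in the class 150 – <200.
L = 150, CF = 4, f = 23, h = 50.
P30 = 150 + ((19.2 − 4)/23)·50 = 150 + 33.0435 = 183.043.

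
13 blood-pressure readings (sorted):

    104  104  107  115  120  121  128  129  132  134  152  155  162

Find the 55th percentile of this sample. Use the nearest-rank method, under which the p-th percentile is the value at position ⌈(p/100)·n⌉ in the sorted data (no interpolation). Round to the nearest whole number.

n = 13.
Position = ⌈55/100 · 13⌉ = ⌈7.15⌉ = 8.
The value at rank 8 is 129.

129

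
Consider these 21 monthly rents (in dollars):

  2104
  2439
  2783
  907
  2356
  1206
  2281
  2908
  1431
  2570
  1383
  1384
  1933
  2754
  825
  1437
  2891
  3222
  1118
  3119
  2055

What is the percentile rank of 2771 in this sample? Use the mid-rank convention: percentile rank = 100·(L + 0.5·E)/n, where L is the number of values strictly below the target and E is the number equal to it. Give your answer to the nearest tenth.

76.2

Sorted: 825, 907, 1118, 1206, 1383, 1384, 1431, 1437, 1933, 2055, 2104, 2281, 2356, 2439, 2570, 2754, 2783, 2891, 2908, 3119, 3222.
Count below 2771: L = 16; count equal: E = 0; n = 21.
Percentile rank = 100·(16 + 0.5·0)/21 = 100·16/21 = 76.19.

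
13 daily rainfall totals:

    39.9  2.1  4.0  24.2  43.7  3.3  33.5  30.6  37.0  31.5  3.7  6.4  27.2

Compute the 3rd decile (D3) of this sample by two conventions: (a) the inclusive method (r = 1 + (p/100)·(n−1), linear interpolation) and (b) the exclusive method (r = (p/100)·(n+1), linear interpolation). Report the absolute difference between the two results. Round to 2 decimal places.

Sorted: 2.1, 3.3, 3.7, 4.0, 6.4, 24.2, 27.2, 30.6, 31.5, 33.5, 37.0, 39.9, 43.7.
n = 13.
(a) r = 4.6; between ranks 4 (4.0) and 5 (6.4): 5.44.
(b) r = 4.2; between ranks 4 (4.0) and 5 (6.4): 4.48.
|5.44 − 4.48| = 0.96.

0.96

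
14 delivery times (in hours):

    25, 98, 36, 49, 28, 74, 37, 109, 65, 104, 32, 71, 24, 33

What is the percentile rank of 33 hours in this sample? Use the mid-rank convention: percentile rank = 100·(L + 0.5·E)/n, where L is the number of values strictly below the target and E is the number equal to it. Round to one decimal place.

Sorted: 24, 25, 28, 32, 33, 36, 37, 49, 65, 71, 74, 98, 104, 109.
Count below 33: L = 4; count equal: E = 1; n = 14.
Percentile rank = 100·(4 + 0.5·1)/14 = 100·4.5/14 = 32.14.

32.1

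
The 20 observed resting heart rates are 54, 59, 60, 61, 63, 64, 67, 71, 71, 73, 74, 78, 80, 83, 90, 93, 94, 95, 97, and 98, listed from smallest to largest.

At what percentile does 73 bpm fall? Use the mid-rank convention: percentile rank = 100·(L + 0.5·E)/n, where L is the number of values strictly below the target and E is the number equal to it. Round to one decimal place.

Count below 73: L = 9; count equal: E = 1; n = 20.
Percentile rank = 100·(9 + 0.5·1)/20 = 100·9.5/20 = 47.5.

47.5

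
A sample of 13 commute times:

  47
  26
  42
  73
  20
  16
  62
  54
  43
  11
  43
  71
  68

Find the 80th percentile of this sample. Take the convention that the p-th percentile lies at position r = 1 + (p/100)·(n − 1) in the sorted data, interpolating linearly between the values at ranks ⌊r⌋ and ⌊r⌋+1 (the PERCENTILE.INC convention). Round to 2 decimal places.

65.60

Sorted: 11, 16, 20, 26, 42, 43, 43, 47, 54, 62, 68, 71, 73.
n = 13.
r = 1 + (80/100)·(13 − 1) = 1 + 9.6 = 10.6.
Rank 10 is 62 and rank 11 is 68.
Interpolate: 62 + 0.6·(68 − 62) = 62 + 0.6·6 = 65.6.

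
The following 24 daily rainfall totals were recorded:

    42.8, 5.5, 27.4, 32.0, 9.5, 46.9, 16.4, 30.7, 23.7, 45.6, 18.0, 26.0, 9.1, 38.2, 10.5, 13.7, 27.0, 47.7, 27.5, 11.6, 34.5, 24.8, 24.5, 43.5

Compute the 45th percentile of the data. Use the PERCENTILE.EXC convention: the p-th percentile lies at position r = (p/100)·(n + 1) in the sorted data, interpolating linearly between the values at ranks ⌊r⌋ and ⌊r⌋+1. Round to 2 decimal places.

25.10

Sorted: 5.5, 9.1, 9.5, 10.5, 11.6, 13.7, 16.4, 18.0, 23.7, 24.5, 24.8, 26.0, 27.0, 27.4, 27.5, 30.7, 32.0, 34.5, 38.2, 42.8, 43.5, 45.6, 46.9, 47.7.
n = 24.
r = (45/100)·(24 + 1) = 11.25.
Rank 11 is 24.8 and rank 12 is 26.0.
Interpolate: 24.8 + 0.25·(26.0 − 24.8) = 24.8 + 0.25·1.2 = 25.1.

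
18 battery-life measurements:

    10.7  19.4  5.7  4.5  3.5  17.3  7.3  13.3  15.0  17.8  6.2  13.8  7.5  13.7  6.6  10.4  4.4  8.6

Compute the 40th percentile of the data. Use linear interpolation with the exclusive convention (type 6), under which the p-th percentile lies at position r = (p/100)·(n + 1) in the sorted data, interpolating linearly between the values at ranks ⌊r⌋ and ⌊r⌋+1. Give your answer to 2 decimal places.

Sorted: 3.5, 4.4, 4.5, 5.7, 6.2, 6.6, 7.3, 7.5, 8.6, 10.4, 10.7, 13.3, 13.7, 13.8, 15.0, 17.3, 17.8, 19.4.
n = 18.
r = (40/100)·(18 + 1) = 7.6.
Rank 7 is 7.3 and rank 8 is 7.5.
Interpolate: 7.3 + 0.6·(7.5 − 7.3) = 7.3 + 0.6·0.2 = 7.42.

7.42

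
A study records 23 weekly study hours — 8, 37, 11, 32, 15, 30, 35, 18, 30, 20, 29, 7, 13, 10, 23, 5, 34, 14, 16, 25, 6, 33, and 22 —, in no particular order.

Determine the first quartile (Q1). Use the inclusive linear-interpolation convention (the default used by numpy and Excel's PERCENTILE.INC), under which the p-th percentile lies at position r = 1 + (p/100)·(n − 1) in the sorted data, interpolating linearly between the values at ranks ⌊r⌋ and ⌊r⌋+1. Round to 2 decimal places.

12.00

Sorted: 5, 6, 7, 8, 10, 11, 13, 14, 15, 16, 18, 20, 22, 23, 25, 29, 30, 30, 32, 33, 34, 35, 37.
n = 23.
r = 1 + (25/100)·(23 − 1) = 1 + 5.5 = 6.5.
Rank 6 is 11 and rank 7 is 13.
Interpolate: 11 + 0.5·(13 − 11) = 11 + 0.5·2 = 12.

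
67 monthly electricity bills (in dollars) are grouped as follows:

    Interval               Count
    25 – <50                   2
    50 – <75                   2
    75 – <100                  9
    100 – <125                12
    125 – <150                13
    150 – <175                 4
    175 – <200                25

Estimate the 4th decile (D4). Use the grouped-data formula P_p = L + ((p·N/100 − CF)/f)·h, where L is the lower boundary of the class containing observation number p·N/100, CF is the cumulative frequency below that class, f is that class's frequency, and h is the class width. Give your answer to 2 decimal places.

128.46

N = 67; target position k = 40/100 · 67 = 26.8.
Cumulative frequencies: 2, 4, 13, 25, 38, 42, 67.
Observation 26.8 falls in the class 125 – <150.
L = 125, CF = 25, f = 13, h = 25.
P40 = 125 + ((26.8 − 25)/13)·25 = 125 + 3.46154 = 128.462.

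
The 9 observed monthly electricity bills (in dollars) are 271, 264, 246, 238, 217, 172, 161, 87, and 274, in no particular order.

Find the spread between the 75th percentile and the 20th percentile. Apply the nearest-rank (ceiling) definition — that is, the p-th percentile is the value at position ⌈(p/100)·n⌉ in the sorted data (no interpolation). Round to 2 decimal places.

103.00

Sorted: 87, 161, 172, 217, 238, 246, 264, 271, 274.
n = 9.
P20: rank ⌈20/100·9⌉ = 2 → 161.
P75: rank ⌈75/100·9⌉ = 7 → 264.
Difference: 264 − 161 = 103.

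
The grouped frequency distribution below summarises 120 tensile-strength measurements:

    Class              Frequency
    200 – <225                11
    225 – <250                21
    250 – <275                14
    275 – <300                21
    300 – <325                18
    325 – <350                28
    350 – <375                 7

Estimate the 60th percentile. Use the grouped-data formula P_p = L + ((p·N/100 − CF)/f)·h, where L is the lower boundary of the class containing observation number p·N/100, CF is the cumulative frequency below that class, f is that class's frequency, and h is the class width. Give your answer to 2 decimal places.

306.94

N = 120; target position k = 60/100 · 120 = 72.
Cumulative frequencies: 11, 32, 46, 67, 85, 113, 120.
Observation 72 falls in the class 300 – <325.
L = 300, CF = 67, f = 18, h = 25.
P60 = 300 + ((72 − 67)/18)·25 = 300 + 6.94444 = 306.944.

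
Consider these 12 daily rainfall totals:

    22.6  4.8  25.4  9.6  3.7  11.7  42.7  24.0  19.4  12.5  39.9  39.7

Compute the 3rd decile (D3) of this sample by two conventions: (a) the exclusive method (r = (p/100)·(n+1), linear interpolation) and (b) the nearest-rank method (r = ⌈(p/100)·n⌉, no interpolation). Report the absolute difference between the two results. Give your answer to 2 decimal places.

Sorted: 3.7, 4.8, 9.6, 11.7, 12.5, 19.4, 22.6, 24.0, 25.4, 39.7, 39.9, 42.7.
n = 12.
(a) r = 3.9; between ranks 3 (9.6) and 4 (11.7): 11.49.
(b) the nearest-rank method: rank 4 → 11.7.
|11.49 − 11.7| = 0.21.

0.21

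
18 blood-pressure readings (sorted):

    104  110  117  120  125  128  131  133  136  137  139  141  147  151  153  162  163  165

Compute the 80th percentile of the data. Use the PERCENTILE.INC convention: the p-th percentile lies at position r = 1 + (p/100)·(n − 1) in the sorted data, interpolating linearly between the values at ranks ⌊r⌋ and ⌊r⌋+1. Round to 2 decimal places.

152.20

n = 18.
r = 1 + (80/100)·(18 − 1) = 1 + 13.6 = 14.6.
Rank 14 is 151 and rank 15 is 153.
Interpolate: 151 + 0.6·(153 − 151) = 151 + 0.6·2 = 152.2.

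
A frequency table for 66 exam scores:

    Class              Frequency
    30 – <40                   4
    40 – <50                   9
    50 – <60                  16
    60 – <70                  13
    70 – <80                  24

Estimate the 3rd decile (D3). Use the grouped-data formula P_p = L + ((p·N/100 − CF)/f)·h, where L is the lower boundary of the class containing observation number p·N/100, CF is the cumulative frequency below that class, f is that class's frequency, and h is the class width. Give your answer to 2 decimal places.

N = 66; target position k = 30/100 · 66 = 19.8.
Cumulative frequencies: 4, 13, 29, 42, 66.
Observation 19.8 falls in the class 50 – <60.
L = 50, CF = 13, f = 16, h = 10.
P30 = 50 + ((19.8 − 13)/16)·10 = 50 + 4.25 = 54.25.

54.25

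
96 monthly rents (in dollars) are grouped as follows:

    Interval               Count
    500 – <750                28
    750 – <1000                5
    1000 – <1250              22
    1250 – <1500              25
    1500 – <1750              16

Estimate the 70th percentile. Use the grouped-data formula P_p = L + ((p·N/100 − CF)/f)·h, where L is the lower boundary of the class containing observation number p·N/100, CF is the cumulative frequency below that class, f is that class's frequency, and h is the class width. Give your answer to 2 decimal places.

1372.00

N = 96; target position k = 70/100 · 96 = 67.2.
Cumulative frequencies: 28, 33, 55, 80, 96.
Observation 67.2 falls in the class 1250 – <1500.
L = 1250, CF = 55, f = 25, h = 250.
P70 = 1250 + ((67.2 − 55)/25)·250 = 1250 + 122 = 1372.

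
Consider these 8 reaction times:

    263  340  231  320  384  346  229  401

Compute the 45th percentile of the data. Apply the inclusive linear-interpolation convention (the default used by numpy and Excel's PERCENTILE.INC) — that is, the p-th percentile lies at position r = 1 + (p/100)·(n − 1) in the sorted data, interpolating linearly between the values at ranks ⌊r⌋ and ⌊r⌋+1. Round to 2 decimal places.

Sorted: 229, 231, 263, 320, 340, 346, 384, 401.
n = 8.
r = 1 + (45/100)·(8 − 1) = 1 + 3.15 = 4.15.
Rank 4 is 320 and rank 5 is 340.
Interpolate: 320 + 0.15·(340 − 320) = 320 + 0.15·20 = 323.

323.00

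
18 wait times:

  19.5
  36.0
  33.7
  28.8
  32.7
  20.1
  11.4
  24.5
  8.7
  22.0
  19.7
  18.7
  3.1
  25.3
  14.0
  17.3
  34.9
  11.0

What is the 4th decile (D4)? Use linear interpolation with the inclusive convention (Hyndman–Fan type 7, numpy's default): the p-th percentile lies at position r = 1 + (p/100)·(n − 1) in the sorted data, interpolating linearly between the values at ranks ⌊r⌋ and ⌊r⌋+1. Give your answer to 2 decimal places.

Sorted: 3.1, 8.7, 11.0, 11.4, 14.0, 17.3, 18.7, 19.5, 19.7, 20.1, 22.0, 24.5, 25.3, 28.8, 32.7, 33.7, 34.9, 36.0.
n = 18.
r = 1 + (40/100)·(18 − 1) = 1 + 6.8 = 7.8.
Rank 7 is 18.7 and rank 8 is 19.5.
Interpolate: 18.7 + 0.8·(19.5 − 18.7) = 18.7 + 0.8·0.8 = 19.34.

19.34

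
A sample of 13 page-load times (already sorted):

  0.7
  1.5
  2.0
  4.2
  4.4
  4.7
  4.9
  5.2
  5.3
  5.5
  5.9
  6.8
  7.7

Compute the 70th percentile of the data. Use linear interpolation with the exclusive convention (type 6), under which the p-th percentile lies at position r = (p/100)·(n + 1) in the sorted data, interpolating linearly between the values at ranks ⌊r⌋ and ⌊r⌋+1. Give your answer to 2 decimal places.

n = 13.
r = (70/100)·(13 + 1) = 9.8.
Rank 9 is 5.3 and rank 10 is 5.5.
Interpolate: 5.3 + 0.8·(5.5 − 5.3) = 5.3 + 0.8·0.2 = 5.46.

5.46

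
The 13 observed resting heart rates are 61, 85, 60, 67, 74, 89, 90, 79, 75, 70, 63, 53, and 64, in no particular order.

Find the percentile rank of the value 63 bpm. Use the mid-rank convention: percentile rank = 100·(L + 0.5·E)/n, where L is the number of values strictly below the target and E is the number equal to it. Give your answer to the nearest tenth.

Sorted: 53, 60, 61, 63, 64, 67, 70, 74, 75, 79, 85, 89, 90.
Count below 63: L = 3; count equal: E = 1; n = 13.
Percentile rank = 100·(3 + 0.5·1)/13 = 100·3.5/13 = 26.92.

26.9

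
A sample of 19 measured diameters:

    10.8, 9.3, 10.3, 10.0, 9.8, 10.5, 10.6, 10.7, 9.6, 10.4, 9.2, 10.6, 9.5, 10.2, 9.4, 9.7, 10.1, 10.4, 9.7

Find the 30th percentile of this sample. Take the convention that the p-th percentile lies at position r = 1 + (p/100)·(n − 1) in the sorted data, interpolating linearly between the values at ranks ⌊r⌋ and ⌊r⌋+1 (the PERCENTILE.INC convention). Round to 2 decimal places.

9.70

Sorted: 9.2, 9.3, 9.4, 9.5, 9.6, 9.7, 9.7, 9.8, 10.0, 10.1, 10.2, 10.3, 10.4, 10.4, 10.5, 10.6, 10.6, 10.7, 10.8.
n = 19.
r = 1 + (30/100)·(19 − 1) = 1 + 5.4 = 6.4.
Rank 6 is 9.7 and rank 7 is 9.7.
Interpolate: 9.7 + 0.4·(9.7 − 9.7) = 9.7 + 0.4·0 = 9.7.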